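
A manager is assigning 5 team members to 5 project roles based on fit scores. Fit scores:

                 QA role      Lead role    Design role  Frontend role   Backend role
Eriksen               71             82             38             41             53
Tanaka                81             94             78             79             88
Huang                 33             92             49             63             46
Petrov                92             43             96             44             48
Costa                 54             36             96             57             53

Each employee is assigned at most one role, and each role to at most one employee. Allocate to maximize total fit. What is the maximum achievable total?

Optimal: Eriksen→Lead role (82 pts), Tanaka→Backend role (88 pts), Huang→Frontend role (63 pts), Petrov→QA role (92 pts), Costa→Design role (96 pts) — total 82+88+63+92+96 = 421 pts.
Row-greedy (each employee in turn takes its best remaining role) gives 383 pts, worse by 38.
No other one-to-one assignment exceeds 421 pts.

Max total: 421 pts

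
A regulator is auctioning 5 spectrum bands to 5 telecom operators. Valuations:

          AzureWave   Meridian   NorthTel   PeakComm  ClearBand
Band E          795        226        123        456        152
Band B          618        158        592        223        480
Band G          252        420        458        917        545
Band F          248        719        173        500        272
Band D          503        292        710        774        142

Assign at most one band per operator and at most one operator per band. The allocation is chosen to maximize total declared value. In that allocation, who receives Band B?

ClearBand receives Band B.

This is a one-to-one assignment (maximum-weight bipartite matching).
Optimal: AzureWave→Band E ($795M), Meridian→Band F ($719M), NorthTel→Band D ($710M), PeakComm→Band G ($917M), ClearBand→Band B ($480M) — total 795+719+710+917+480 = $3621M.
Column-greedy (each band in turn goes to its best remaining operator) gives $3165M, worse by 456.
Checked against all permutations: $3621M is optimal.
ClearBand's own top band is Band G ($545M), but forcing ClearBand→Band G and reassigning the rest optimally gives only $3425M — worse by 196.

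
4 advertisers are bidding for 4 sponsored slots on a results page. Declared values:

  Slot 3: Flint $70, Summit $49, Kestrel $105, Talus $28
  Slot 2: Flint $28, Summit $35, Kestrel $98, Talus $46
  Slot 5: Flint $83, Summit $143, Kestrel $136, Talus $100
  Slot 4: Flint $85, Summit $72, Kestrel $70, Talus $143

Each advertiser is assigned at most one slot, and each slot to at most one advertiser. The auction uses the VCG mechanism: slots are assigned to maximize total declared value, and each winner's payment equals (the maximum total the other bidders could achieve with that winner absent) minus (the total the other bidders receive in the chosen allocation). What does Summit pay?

Summit pays $38.

Efficient allocation: Flint→Slot 3 ($70), Summit→Slot 5 ($143), Kestrel→Slot 2 ($98), Talus→Slot 4 ($143); total welfare W = $454.
Summit receives Slot 5 at value $143, so the others get W − 143 = $311.
Without Summit: best allocation of the remaining 3 bidders over all 4 slots is Flint→Slot 3 ($70), Kestrel→Slot 5 ($136), Talus→Slot 4 ($143), total $349.
VCG payment = (others' best without Summit) − (others' welfare with Summit) = 349 − 311 = $38.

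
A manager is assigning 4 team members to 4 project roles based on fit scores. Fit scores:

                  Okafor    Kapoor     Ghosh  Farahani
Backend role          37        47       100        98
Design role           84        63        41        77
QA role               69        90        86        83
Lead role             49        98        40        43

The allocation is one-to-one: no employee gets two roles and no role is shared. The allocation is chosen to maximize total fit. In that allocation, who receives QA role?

Ghosh receives QA role.

Optimal: Okafor→Design role (84 pts), Kapoor→Lead role (98 pts), Ghosh→QA role (86 pts), Farahani→Backend role (98 pts) — total 84+98+86+98 = 366 pts.
Row-greedy (each employee in turn takes its best remaining role) gives 365 pts, worse by 1.
Next-best assignment: Okafor→Design role, Kapoor→Lead role, Ghosh→Backend role, Farahani→QA role = 365 pts.
Ghosh's own top role is Backend role (100 pts), but forcing Ghosh→Backend role and reassigning the rest optimally gives only 365 pts — worse by 1.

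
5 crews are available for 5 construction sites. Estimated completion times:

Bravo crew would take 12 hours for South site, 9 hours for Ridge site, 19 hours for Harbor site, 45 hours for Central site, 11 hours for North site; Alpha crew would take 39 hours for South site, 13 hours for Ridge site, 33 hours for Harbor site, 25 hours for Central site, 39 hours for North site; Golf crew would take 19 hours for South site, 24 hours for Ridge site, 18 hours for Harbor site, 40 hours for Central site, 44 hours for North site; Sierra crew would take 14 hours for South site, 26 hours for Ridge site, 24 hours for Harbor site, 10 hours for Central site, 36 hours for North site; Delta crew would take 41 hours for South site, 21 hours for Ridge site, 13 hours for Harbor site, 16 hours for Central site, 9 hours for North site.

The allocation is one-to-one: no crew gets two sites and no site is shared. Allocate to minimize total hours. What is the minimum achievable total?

Min total: 62 hours

Optimal: Bravo crew→South site (12 hours), Alpha crew→Ridge site (13 hours), Golf crew→Harbor site (18 hours), Sierra crew→Central site (10 hours), Delta crew→North site (9 hours) — total 12+13+18+10+9 = 62 hours.
Column-greedy (each site in turn goes to its cheapest remaining crew) gives 92 hours, worse by 30.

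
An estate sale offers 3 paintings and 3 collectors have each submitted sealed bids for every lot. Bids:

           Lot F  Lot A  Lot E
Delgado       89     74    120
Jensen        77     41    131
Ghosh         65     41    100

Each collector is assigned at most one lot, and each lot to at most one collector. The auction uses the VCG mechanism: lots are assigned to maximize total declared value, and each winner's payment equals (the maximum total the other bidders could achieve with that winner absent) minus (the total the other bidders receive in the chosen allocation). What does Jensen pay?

Efficient allocation: Delgado→Lot A ($74), Jensen→Lot E ($131), Ghosh→Lot F ($65); total welfare W = $270.
Jensen receives Lot E at value $131, so the others get W − 131 = $139.
Without Jensen: best allocation of the remaining 2 bidders over all 3 lots is Delgado→Lot F ($89), Ghosh→Lot E ($100), total $189.
VCG payment = (others' best without Jensen) − (others' welfare with Jensen) = 189 − 139 = $50.

Jensen pays $50.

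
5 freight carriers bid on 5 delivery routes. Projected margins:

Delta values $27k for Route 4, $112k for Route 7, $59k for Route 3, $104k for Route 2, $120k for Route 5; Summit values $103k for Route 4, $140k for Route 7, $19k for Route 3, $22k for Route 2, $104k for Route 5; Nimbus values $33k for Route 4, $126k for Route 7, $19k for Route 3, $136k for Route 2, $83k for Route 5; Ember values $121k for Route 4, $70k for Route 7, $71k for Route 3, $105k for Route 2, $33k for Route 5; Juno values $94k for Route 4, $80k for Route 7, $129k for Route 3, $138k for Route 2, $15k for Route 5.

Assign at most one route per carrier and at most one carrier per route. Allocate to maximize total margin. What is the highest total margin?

Optimal: Delta→Route 5 ($120k), Summit→Route 7 ($140k), Nimbus→Route 2 ($136k), Ember→Route 4 ($121k), Juno→Route 3 ($129k) — total 120+140+136+121+129 = $646k.
Max-entry greedy (repeatedly take the single best remaining cell) gives $538k, worse by 108.
Next-best assignment: Delta→Route 7, Summit→Route 5, Nimbus→Route 2, Ember→Route 4, Juno→Route 3 = $602k.
Swapping Juno↔Nimbus (Juno→Route 2 $138k, Nimbus→Route 3 $19k) loses 108.

Maximum total: $646k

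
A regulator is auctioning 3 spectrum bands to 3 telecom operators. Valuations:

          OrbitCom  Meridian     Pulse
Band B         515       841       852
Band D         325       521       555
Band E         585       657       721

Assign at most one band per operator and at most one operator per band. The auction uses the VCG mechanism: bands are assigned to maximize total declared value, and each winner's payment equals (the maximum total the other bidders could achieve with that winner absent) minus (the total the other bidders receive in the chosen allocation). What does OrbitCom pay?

Efficient allocation: OrbitCom→Band E ($585M), Meridian→Band B ($841M), Pulse→Band D ($555M); total welfare W = $1981M.
OrbitCom receives Band E at value $585M, so the others get W − 585 = $1396M.
Without OrbitCom: best allocation of the remaining 2 bidders over all 3 bands is Meridian→Band B ($841M), Pulse→Band E ($721M), total $1562M.
VCG payment = (others' best without OrbitCom) − (others' welfare with OrbitCom) = 1562 − 1396 = $166M.

OrbitCom pays $166M.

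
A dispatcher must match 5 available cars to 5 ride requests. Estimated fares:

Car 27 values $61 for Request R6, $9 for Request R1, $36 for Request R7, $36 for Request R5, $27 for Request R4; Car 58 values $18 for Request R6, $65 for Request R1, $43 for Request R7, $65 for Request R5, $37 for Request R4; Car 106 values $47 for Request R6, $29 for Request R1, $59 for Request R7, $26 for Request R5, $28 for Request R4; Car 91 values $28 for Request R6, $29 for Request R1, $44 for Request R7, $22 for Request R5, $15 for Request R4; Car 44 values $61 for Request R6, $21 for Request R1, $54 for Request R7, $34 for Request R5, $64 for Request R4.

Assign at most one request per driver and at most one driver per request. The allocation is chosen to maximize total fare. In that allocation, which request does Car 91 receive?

This is the linear assignment problem.
Optimal: Car 27→Request R6 ($61), Car 58→Request R5 ($65), Car 106→Request R7 ($59), Car 91→Request R1 ($29), Car 44→Request R4 ($64) — total 61+65+59+29+64 = $278.
Column-greedy (each request in turn goes to its best remaining driver) gives $234, worse by 44.
Swapping Car 58↔Car 44 (Car 58→Request R4 $37, Car 44→Request R5 $34) loses 58.
Car 91's own top request is Request R7 ($44), but forcing Car 91→Request R7 and reassigning the rest optimally gives only $263 — worse by 15.

Car 91 receives Request R1.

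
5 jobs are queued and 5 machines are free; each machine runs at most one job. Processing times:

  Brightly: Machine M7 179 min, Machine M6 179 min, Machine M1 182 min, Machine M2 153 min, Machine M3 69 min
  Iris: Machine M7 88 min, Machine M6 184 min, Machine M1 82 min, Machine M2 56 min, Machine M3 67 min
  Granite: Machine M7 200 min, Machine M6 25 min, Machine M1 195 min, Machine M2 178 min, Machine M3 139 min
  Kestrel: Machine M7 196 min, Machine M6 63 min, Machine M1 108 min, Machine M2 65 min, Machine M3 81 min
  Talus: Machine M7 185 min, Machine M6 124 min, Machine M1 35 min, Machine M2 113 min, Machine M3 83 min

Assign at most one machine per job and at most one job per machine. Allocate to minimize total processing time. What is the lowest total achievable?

Minimum total: 282 min

Treat this as an assignment problem: match each job to one machine.
Optimal: Brightly→Machine M3 (69 min), Iris→Machine M7 (88 min), Granite→Machine M6 (25 min), Kestrel→Machine M2 (65 min), Talus→Machine M1 (35 min) — total 69+88+25+65+35 = 282 min.
Min-entry greedy (repeatedly take the single cheapest remaining cell) gives 381 min, worse by 99.
Next-best assignment: Brightly→Machine M7, Iris→Machine M3, Granite→Machine M6, Kestrel→Machine M2, Talus→Machine M1 = 371 min.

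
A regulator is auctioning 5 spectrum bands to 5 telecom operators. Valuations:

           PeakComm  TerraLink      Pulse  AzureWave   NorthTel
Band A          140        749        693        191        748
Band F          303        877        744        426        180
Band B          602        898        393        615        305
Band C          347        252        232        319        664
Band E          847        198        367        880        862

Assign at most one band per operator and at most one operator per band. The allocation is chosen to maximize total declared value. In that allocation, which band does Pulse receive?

Optimal: PeakComm→Band B ($602M), TerraLink→Band F ($877M), Pulse→Band A ($693M), AzureWave→Band E ($880M), NorthTel→Band C ($664M) — total 602+877+693+880+664 = $3716M.
Row-greedy (each operator in turn takes its best remaining band) gives $3556M, worse by 160.
Next-best assignment: PeakComm→Band E, TerraLink→Band F, Pulse→Band A, AzureWave→Band B, NorthTel→Band C = $3696M.
Pulse's own top band is Band F ($744M), but forcing Pulse→Band F and reassigning the rest optimally gives only $3639M — worse by 77.

Pulse receives Band A.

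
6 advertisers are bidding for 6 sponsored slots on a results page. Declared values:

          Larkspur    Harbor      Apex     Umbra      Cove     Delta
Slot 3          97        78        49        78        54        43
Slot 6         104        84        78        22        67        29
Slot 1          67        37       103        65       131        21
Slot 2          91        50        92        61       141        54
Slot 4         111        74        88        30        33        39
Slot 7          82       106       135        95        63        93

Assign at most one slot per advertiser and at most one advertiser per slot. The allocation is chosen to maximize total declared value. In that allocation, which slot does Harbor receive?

Harbor receives Slot 6.

This is a one-to-one assignment (maximum-weight bipartite matching).
Optimal: Larkspur→Slot 4 ($111), Harbor→Slot 6 ($84), Apex→Slot 1 ($103), Umbra→Slot 3 ($78), Cove→Slot 2 ($141), Delta→Slot 7 ($93) — total 111+84+103+78+141+93 = $610.
Max-entry greedy (repeatedly take the single best remaining cell) gives $570, worse by 40.
Swapping Cove↔Harbor (Cove→Slot 6 $67, Harbor→Slot 2 $50) loses 108.
Harbor's own top slot is Slot 7 ($106), but forcing Harbor→Slot 7 and reassigning the rest optimally gives only $571 — worse by 39.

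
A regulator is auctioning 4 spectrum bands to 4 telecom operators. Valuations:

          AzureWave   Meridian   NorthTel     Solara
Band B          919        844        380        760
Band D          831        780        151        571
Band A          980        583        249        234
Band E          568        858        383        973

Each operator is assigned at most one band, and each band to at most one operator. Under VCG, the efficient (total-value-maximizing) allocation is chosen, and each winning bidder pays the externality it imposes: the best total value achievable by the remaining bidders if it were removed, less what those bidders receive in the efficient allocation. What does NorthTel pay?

Efficient allocation: AzureWave→Band A ($980M), Meridian→Band D ($780M), NorthTel→Band B ($380M), Solara→Band E ($973M); total welfare W = $3113M.
NorthTel receives Band B at value $380M, so the others get W − 380 = $2733M.
Without NorthTel: best allocation of the remaining 3 bidders over all 4 bands is AzureWave→Band A ($980M), Meridian→Band B ($844M), Solara→Band E ($973M), total $2797M.
VCG payment = (others' best without NorthTel) − (others' welfare with NorthTel) = 2797 − 2733 = $64M.

NorthTel pays $64M.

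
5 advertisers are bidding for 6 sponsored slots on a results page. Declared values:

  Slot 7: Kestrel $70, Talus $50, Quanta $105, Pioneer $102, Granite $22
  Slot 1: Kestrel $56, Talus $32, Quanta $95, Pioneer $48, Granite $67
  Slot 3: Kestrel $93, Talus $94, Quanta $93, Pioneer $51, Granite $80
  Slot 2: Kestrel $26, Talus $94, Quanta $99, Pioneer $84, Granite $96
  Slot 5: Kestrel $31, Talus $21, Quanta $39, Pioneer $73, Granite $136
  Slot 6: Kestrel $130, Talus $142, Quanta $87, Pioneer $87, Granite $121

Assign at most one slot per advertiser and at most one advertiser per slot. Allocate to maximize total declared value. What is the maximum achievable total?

Treat this as an assignment problem: match each advertiser to one slot.
Optimal: Kestrel→Slot 3 ($93), Talus→Slot 6 ($142), Quanta→Slot 2 ($99), Pioneer→Slot 7 ($102), Granite→Slot 5 ($136) — total 93+142+99+102+136 = $572.
Column-greedy (each slot in turn goes to its best remaining advertiser) gives $381, worse by 191.
Swapping Kestrel↔Granite (Kestrel→Slot 5 $31, Granite→Slot 3 $80) loses 118.

Max total: $572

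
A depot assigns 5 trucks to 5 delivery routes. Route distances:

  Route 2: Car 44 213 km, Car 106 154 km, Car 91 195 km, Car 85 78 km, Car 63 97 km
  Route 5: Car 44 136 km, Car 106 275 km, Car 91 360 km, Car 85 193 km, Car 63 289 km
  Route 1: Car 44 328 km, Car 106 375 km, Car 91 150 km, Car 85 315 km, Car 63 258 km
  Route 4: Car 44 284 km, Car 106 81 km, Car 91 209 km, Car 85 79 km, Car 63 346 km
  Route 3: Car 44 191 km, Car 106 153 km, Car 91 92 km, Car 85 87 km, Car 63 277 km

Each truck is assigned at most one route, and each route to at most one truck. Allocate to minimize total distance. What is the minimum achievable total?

Minimum total: 551 km

Optimal: Car 44→Route 5 (136 km), Car 106→Route 4 (81 km), Car 91→Route 1 (150 km), Car 85→Route 3 (87 km), Car 63→Route 2 (97 km) — total 136+81+150+87+97 = 551 km.
Column-greedy (each route in turn goes to its cheapest remaining truck) gives 722 km, worse by 171.
No other one-to-one assignment undercuts 551 km.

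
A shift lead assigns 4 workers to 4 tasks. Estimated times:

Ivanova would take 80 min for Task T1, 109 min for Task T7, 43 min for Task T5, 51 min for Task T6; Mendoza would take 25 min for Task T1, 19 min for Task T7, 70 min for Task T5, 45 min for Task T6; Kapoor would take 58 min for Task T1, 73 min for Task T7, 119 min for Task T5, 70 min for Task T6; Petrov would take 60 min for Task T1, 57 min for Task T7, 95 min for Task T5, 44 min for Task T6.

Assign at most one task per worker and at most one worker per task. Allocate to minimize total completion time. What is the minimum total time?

Optimal: Ivanova→Task T5 (43 min), Mendoza→Task T7 (19 min), Kapoor→Task T1 (58 min), Petrov→Task T6 (44 min) — total 43+19+58+44 = 164 min.
Column-greedy (each task in turn goes to its cheapest remaining worker) gives 195 min, worse by 31.
Next-best assignment: Ivanova→Task T5, Mendoza→Task T1, Kapoor→Task T7, Petrov→Task T6 = 185 min.
Swapping Ivanova↔Mendoza (Ivanova→Task T7 109 min, Mendoza→Task T5 70 min) adds 117.

Minimum total: 164 min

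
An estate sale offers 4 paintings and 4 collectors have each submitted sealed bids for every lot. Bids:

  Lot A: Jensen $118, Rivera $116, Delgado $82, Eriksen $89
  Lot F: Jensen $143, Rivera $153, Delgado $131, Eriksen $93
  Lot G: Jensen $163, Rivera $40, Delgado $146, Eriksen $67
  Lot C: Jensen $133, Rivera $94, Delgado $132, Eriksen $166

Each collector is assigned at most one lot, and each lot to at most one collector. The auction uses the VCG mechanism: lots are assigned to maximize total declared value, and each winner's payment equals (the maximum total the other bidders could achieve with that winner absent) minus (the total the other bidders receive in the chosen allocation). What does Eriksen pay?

Eriksen pays $31.

Efficient allocation: Jensen→Lot A ($118), Rivera→Lot F ($153), Delgado→Lot G ($146), Eriksen→Lot C ($166); total welfare W = $583.
Eriksen receives Lot C at value $166, so the others get W − 166 = $417.
Without Eriksen: best allocation of the remaining 3 bidders over all 4 lots is Jensen→Lot G ($163), Rivera→Lot F ($153), Delgado→Lot C ($132), total $448.
VCG payment = (others' best without Eriksen) − (others' welfare with Eriksen) = 448 − 417 = $31.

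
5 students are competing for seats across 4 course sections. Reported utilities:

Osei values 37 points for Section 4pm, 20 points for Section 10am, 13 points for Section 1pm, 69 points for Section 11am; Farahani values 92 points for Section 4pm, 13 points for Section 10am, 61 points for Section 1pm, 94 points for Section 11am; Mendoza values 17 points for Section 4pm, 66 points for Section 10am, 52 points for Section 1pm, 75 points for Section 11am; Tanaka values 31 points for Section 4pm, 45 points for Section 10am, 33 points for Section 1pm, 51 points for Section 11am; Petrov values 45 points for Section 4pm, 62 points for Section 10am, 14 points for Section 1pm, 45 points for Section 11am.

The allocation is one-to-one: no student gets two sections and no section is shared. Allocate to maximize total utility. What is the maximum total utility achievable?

Max total: 275 points

Treat this as an assignment problem: match each student to one section.
Optimal: Farahani→Section 4pm (92 points), Petrov→Section 10am (62 points), Mendoza→Section 1pm (52 points), Osei→Section 11am (69 points) — total 92+62+52+69 = 275 points.
Row-greedy (each student in turn takes its best remaining section) gives 260 points, worse by 15.
Every other assignment is strictly worse.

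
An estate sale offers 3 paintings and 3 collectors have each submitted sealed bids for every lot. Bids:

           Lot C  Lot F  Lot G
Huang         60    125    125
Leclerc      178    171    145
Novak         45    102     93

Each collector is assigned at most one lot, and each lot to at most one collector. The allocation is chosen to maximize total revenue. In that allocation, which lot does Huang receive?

Huang receives Lot G.

Optimal: Huang→Lot G ($125), Leclerc→Lot C ($178), Novak→Lot F ($102) — total 125+178+102 = $405.
Row-greedy (each collector in turn takes its best remaining lot) gives $396, worse by 9.
Checked against all permutations: $405 is optimal.
Huang's own top lot is Lot F ($125), but forcing Huang→Lot F and reassigning the rest optimally gives only $396 — worse by 9.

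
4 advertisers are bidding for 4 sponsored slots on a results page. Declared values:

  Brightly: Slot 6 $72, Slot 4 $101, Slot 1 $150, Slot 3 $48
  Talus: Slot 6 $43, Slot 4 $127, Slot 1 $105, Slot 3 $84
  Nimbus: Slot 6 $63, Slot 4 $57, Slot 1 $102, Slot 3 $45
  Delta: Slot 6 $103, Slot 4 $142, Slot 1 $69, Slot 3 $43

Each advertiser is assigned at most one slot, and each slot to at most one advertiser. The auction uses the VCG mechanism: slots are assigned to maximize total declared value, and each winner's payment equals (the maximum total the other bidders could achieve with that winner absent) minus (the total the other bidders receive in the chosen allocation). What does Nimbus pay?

Nimbus pays $4.

Efficient allocation: Brightly→Slot 1 ($150), Talus→Slot 3 ($84), Nimbus→Slot 6 ($63), Delta→Slot 4 ($142); total welfare W = $439.
Nimbus receives Slot 6 at value $63, so the others get W − 63 = $376.
Without Nimbus: best allocation of the remaining 3 bidders over all 4 slots is Brightly→Slot 1 ($150), Talus→Slot 4 ($127), Delta→Slot 6 ($103), total $380.
VCG payment = (others' best without Nimbus) − (others' welfare with Nimbus) = 380 − 376 = $4.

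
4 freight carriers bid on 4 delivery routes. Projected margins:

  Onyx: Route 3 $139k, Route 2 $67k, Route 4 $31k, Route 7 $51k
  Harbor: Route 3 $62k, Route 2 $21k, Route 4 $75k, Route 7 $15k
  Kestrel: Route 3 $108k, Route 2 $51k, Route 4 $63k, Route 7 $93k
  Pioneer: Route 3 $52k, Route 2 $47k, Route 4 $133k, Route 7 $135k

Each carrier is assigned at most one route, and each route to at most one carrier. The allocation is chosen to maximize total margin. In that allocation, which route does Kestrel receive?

Treat this as an assignment problem: match each carrier to one route.
Optimal: Onyx→Route 3 ($139k), Harbor→Route 4 ($75k), Kestrel→Route 2 ($51k), Pioneer→Route 7 ($135k) — total 139+75+51+135 = $400k.
Row-greedy (each carrier in turn takes its best remaining route) gives $354k, worse by 46.
Swapping Kestrel↔Onyx (Kestrel→Route 3 $108k, Onyx→Route 2 $67k) loses 15.
Kestrel's own top route is Route 3 ($108k), but forcing Kestrel→Route 3 and reassigning the rest optimally gives only $385k — worse by 15.

Kestrel receives Route 2.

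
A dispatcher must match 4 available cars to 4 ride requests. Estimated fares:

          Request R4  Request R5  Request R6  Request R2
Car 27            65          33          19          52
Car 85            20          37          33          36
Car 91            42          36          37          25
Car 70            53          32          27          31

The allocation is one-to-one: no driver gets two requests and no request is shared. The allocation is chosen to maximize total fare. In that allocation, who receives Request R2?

This is a one-to-one assignment (maximum-weight bipartite matching).
Optimal: Car 27→Request R2 ($52), Car 85→Request R5 ($37), Car 91→Request R6 ($37), Car 70→Request R4 ($53) — total 52+37+37+53 = $179.
Column-greedy (each request in turn goes to its best remaining driver) gives $170, worse by 9.
Checked against all permutations: $179 is optimal.
Car 27's own top request is Request R4 ($65), but forcing Car 27→Request R4 and reassigning the rest optimally gives only $170 — worse by 9.

Car 27 receives Request R2.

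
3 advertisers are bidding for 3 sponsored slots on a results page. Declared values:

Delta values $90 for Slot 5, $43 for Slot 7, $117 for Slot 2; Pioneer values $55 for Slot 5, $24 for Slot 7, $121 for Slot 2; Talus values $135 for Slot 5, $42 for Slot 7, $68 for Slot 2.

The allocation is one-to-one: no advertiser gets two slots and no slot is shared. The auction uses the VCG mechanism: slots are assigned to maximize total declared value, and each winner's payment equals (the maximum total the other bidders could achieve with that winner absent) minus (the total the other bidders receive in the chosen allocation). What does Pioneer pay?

Efficient allocation: Delta→Slot 7 ($43), Pioneer→Slot 2 ($121), Talus→Slot 5 ($135); total welfare W = $299.
Pioneer receives Slot 2 at value $121, so the others get W − 121 = $178.
Without Pioneer: best allocation of the remaining 2 bidders over all 3 slots is Delta→Slot 2 ($117), Talus→Slot 5 ($135), total $252.
VCG payment = (others' best without Pioneer) − (others' welfare with Pioneer) = 252 − 178 = $74.

Pioneer pays $74.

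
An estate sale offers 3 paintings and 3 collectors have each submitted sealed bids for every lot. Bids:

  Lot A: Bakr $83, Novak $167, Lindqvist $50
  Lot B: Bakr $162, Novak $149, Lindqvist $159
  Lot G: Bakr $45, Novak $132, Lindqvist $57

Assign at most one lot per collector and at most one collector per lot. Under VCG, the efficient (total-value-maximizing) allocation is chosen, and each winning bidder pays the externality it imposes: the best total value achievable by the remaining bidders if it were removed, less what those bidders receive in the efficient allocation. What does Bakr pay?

Efficient allocation: Bakr→Lot B ($162), Novak→Lot A ($167), Lindqvist→Lot G ($57); total welfare W = $386.
Bakr receives Lot B at value $162, so the others get W − 162 = $224.
Without Bakr: best allocation of the remaining 2 bidders over all 3 lots is Novak→Lot A ($167), Lindqvist→Lot B ($159), total $326.
VCG payment = (others' best without Bakr) − (others' welfare with Bakr) = 326 − 224 = $102.

Bakr pays $102.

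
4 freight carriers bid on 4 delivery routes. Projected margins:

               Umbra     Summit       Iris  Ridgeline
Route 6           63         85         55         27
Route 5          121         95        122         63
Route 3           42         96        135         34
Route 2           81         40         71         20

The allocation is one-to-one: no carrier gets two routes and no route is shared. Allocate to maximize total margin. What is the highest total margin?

Max total: $364k

This is the linear assignment problem.
Optimal: Umbra→Route 2 ($81k), Summit→Route 6 ($85k), Iris→Route 3 ($135k), Ridgeline→Route 5 ($63k) — total 81+85+135+63 = $364k.
Column-greedy (each route in turn goes to its best remaining carrier) gives $269k, worse by 95.
No other one-to-one assignment exceeds $364k.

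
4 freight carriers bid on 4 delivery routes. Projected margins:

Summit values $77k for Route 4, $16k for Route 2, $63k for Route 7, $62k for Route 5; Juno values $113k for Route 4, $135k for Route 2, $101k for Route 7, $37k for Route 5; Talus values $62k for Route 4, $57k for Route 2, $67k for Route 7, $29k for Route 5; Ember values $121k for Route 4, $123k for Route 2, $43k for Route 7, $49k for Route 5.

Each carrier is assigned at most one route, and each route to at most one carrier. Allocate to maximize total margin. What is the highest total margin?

Max total: $385k

Optimal: Summit→Route 5 ($62k), Juno→Route 2 ($135k), Talus→Route 7 ($67k), Ember→Route 4 ($121k) — total 62+135+67+121 = $385k.
Every other assignment is strictly worse.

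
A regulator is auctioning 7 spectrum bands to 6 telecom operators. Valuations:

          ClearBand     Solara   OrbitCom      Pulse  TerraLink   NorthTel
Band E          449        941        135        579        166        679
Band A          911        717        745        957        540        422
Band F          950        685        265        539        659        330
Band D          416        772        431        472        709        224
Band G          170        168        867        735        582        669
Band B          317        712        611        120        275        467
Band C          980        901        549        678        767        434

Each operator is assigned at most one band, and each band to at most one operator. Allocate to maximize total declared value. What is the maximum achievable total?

This is a one-to-one assignment (maximum-weight bipartite matching).
Optimal: ClearBand→Band F ($950M), Solara→Band C ($901M), OrbitCom→Band G ($867M), Pulse→Band A ($957M), TerraLink→Band D ($709M), NorthTel→Band E ($679M) — total 950+901+867+957+709+679 = $5063M.
Column-greedy (each band in turn goes to its best remaining operator) gives $4891M, worse by 172.
Next-best assignment: ClearBand→Band F, Solara→Band D, OrbitCom→Band G, Pulse→Band A, TerraLink→Band C, NorthTel→Band E = $4992M.
Swapping TerraLink↔NorthTel (TerraLink→Band E $166M, NorthTel→Band D $224M) loses 998.

Maximum total: $5063M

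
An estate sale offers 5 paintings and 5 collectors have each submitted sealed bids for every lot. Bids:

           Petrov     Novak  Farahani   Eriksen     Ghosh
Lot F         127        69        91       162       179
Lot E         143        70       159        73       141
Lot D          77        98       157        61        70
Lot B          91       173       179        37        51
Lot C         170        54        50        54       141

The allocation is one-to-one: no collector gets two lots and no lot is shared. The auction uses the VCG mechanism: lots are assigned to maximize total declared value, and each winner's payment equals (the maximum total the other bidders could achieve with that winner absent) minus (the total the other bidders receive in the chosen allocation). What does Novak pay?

Novak pays $22.

Efficient allocation: Petrov→Lot C ($170), Novak→Lot B ($173), Farahani→Lot D ($157), Eriksen→Lot F ($162), Ghosh→Lot E ($141); total welfare W = $803.
Novak receives Lot B at value $173, so the others get W − 173 = $630.
Without Novak: best allocation of the remaining 4 bidders over all 5 lots is Petrov→Lot C ($170), Farahani→Lot B ($179), Eriksen→Lot F ($162), Ghosh→Lot E ($141), total $652.
VCG payment = (others' best without Novak) − (others' welfare with Novak) = 652 − 630 = $22.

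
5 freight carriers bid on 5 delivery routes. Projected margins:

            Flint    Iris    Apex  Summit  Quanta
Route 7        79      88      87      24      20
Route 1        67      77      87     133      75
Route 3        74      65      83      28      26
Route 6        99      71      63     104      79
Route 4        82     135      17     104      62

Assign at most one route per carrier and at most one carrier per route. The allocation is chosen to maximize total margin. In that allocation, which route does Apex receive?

Treat this as an assignment problem: match each carrier to one route.
Optimal: Flint→Route 7 ($79k), Iris→Route 4 ($135k), Apex→Route 3 ($83k), Summit→Route 1 ($133k), Quanta→Route 6 ($79k) — total 79+135+83+133+79 = $509k.
Row-greedy (each carrier in turn takes its best remaining route) gives $480k, worse by 29.
Next-best assignment: Flint→Route 3, Iris→Route 4, Apex→Route 7, Summit→Route 1, Quanta→Route 6 = $508k.
No other one-to-one assignment exceeds $509k.
Apex's own top route is Route 7 ($87k), but forcing Apex→Route 7 and reassigning the rest optimally gives only $508k — worse by 1.

Apex receives Route 3.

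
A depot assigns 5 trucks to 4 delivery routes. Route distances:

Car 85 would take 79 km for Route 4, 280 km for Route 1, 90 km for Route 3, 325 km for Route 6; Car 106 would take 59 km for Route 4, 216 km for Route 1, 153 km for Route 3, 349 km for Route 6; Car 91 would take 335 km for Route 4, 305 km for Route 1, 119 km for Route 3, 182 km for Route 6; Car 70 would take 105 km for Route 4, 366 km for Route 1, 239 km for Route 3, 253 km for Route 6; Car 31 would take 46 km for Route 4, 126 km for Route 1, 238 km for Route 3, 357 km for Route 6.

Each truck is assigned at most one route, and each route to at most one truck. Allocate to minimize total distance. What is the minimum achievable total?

Minimum total: 457 km

Optimal: Car 106→Route 4 (59 km), Car 31→Route 1 (126 km), Car 85→Route 3 (90 km), Car 91→Route 6 (182 km) — total 59+126+90+182 = 457 km.
Column-greedy (each route in turn goes to its cheapest remaining truck) gives 534 km, worse by 77.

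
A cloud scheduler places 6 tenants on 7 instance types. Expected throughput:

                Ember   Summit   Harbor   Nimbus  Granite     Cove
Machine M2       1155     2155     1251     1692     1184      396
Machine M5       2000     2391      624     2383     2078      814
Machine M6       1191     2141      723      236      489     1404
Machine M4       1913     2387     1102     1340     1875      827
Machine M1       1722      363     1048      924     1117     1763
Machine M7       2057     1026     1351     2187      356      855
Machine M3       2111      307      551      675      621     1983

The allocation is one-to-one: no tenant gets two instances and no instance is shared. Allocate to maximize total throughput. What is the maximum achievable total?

Treat this as an assignment problem: match each tenant to one instance.
Optimal: Ember→Machine M3 (2111 ops/s), Summit→Machine M4 (2387 ops/s), Harbor→Machine M2 (1251 ops/s), Nimbus→Machine M7 (2187 ops/s), Granite→Machine M5 (2078 ops/s), Cove→Machine M1 (1763 ops/s) — total 2111+2387+1251+2187+2078+1763 = 11777 ops/s.
Row-greedy (each tenant in turn takes its best remaining instance) gives 11183 ops/s, worse by 594.
Next-best assignment: Ember→Machine M7, Summit→Machine M6, Harbor→Machine M2, Nimbus→Machine M5, Granite→Machine M4, Cove→Machine M3 = 11690 ops/s.
Swapping Nimbus↔Cove (Nimbus→Machine M1 924 ops/s, Cove→Machine M7 855 ops/s) loses 2171.

Maximum total: 11777 ops/s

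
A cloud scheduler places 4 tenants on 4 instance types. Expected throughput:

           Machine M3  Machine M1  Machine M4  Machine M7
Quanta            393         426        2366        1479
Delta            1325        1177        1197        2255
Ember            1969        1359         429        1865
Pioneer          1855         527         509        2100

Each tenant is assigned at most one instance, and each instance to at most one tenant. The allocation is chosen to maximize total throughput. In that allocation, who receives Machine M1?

This is the linear assignment problem.
Optimal: Quanta→Machine M4 (2366 ops/s), Delta→Machine M7 (2255 ops/s), Ember→Machine M1 (1359 ops/s), Pioneer→Machine M3 (1855 ops/s) — total 2366+2255+1359+1855 = 7835 ops/s.
Row-greedy (each tenant in turn takes its best remaining instance) gives 7117 ops/s, worse by 718.
Next-best assignment: Quanta→Machine M4, Delta→Machine M1, Ember→Machine M3, Pioneer→Machine M7 = 7612 ops/s.
No other one-to-one assignment exceeds 7835 ops/s.
Ember's own top instance is Machine M3 (1969 ops/s), but forcing Ember→Machine M3 and reassigning the rest optimally gives only 7612 ops/s — worse by 223.

Ember receives Machine M1.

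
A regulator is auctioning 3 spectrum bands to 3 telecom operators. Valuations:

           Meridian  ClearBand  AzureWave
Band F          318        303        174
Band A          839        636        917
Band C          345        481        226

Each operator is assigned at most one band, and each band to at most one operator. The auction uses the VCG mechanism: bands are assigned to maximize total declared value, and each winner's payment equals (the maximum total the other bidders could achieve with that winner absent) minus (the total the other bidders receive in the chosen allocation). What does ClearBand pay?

ClearBand pays $27M.

Efficient allocation: Meridian→Band F ($318M), ClearBand→Band C ($481M), AzureWave→Band A ($917M); total welfare W = $1716M.
ClearBand receives Band C at value $481M, so the others get W − 481 = $1235M.
Without ClearBand: best allocation of the remaining 2 bidders over all 3 bands is Meridian→Band C ($345M), AzureWave→Band A ($917M), total $1262M.
VCG payment = (others' best without ClearBand) − (others' welfare with ClearBand) = 1262 − 1235 = $27M.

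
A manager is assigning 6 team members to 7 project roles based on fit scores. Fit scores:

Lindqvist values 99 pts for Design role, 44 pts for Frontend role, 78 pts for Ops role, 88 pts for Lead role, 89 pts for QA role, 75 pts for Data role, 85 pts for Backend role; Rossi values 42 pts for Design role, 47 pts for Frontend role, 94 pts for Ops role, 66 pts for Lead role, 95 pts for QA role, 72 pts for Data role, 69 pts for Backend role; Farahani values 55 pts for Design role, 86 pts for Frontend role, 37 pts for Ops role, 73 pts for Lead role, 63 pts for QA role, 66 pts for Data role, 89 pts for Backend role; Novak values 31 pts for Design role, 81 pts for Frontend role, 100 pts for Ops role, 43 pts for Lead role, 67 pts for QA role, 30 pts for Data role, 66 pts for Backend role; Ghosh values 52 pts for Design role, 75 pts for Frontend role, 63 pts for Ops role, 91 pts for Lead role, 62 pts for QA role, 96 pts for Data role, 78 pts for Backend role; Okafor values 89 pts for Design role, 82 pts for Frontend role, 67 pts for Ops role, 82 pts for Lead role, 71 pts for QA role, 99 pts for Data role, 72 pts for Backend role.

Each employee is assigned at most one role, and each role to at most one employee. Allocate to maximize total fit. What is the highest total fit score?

This is a one-to-one assignment (maximum-weight bipartite matching).
Optimal: Lindqvist→Design role (99 pts), Rossi→QA role (95 pts), Farahani→Backend role (89 pts), Novak→Ops role (100 pts), Ghosh→Lead role (91 pts), Okafor→Data role (99 pts) — total 99+95+89+100+91+99 = 573 pts.
Column-greedy (each role in turn goes to its best remaining employee) gives 570 pts, worse by 3.

Max total: 573 pts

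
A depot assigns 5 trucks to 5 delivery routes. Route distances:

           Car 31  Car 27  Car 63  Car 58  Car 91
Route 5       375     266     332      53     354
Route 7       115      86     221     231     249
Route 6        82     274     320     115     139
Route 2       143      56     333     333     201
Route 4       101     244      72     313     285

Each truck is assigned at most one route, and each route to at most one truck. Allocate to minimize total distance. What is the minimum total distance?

Optimal: Car 31→Route 7 (115 km), Car 27→Route 2 (56 km), Car 63→Route 4 (72 km), Car 58→Route 5 (53 km), Car 91→Route 6 (139 km) — total 115+56+72+53+139 = 435 km.
Min-entry greedy (repeatedly take the single cheapest remaining cell) gives 512 km, worse by 77.
Swapping Car 31↔Car 91 (Car 31→Route 6 82 km, Car 91→Route 7 249 km) adds 77.

Minimum total: 435 km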